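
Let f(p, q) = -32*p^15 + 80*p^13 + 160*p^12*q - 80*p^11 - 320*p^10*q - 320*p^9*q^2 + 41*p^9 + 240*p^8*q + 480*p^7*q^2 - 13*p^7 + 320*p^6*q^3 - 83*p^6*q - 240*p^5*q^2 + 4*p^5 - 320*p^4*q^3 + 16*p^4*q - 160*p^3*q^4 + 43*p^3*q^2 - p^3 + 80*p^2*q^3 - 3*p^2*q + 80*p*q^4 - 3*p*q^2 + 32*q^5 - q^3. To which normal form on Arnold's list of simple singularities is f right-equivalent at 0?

E8

The Hessian of f at 0 is [[0, 0], [0, 0]] with rank 0, so corank 2. A Groebner basis of the Jacobian ideal J(f) in C{p,q} is {5*p^2/2 + p*q^3 + 5*p*q + 5*q^2/2, -2*p^2 - 4*p*q + q^4 - 2*q^2, p^3 - 3*p*q^2 - 2*q^3, p^2*q + 2*p*q^2 + q^3}; counting standard monomials gives mu = 8. Corank 2; j^3 = -(p + q)^3 is a perfect cube, so E-series; the 5-jet and mu = 8 give E_8.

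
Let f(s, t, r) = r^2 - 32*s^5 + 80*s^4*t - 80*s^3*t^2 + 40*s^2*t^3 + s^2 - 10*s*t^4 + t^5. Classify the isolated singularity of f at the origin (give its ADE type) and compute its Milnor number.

Type A4, Milnor number mu = 4.

The Hessian of f at 0 is [[2, 0, 0], [0, 0, 0], [0, 0, 2]] with rank 2, so corank 1. A Groebner basis of the Jacobian ideal J(f) in C{s,t,r} is {t^4, s, r}; counting standard monomials gives mu = 4. Corank 1: A-series; mu = 4 gives A_4.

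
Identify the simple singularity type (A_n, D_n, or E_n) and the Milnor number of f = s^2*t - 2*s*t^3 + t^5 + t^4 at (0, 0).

Type D5, Milnor number mu = 5.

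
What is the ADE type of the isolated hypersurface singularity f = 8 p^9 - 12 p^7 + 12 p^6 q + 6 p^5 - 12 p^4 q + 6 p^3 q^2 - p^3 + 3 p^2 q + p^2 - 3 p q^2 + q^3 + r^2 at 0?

A_{2}

The Hessian of f at 0 has rank 2. Corank 1: A-series; mu = 2 gives A_2.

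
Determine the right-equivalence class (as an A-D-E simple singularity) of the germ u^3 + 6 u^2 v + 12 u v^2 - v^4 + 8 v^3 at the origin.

E_{6}

The Hessian of f at 0 has rank 0. Corank 2; j^3 = (u + 2*v)^3 is a perfect cube, so E-series; the 4-jet and mu = 6 give E_6.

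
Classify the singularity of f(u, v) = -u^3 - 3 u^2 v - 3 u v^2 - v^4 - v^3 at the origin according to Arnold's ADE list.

E6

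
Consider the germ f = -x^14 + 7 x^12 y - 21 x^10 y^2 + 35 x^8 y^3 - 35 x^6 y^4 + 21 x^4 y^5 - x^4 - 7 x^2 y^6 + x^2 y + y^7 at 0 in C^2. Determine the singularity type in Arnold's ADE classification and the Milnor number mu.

Type D_{8}, Milnor number mu = 8.

The Hessian of f at 0 is [[0, 0], [0, 0]] with rank 0, so corank 2. A Groebner basis of the Jacobian ideal J(f) in C{x,y} is {x^2/7 + y^6, x^3, x*y}; counting standard monomials gives mu = 8. Corank 2; j^3 = x^2*y has shape L^2 M (L != M), so D-series; mu = 8 gives D_8.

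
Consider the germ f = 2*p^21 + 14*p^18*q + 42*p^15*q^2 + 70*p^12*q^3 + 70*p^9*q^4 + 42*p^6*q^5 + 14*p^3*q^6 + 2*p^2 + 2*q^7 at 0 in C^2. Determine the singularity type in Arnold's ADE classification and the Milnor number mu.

The Hessian of f at 0 is [[4, 0], [0, 0]] with rank 1, so corank 1. A Groebner basis of the Jacobian ideal J(f) in C{p,q} is {q^6, p}; counting standard monomials gives mu = 6. Corank 1: A-series; mu = 6 gives A_6.

Type A_6, Milnor number mu = 6.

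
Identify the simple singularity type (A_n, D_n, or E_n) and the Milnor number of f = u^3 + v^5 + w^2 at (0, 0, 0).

Type E_8, Milnor number mu = 8.

The Hessian of f at 0 is [[0, 0, 0], [0, 0, 0], [0, 0, 2]] with rank 1, so corank 2. A Groebner basis of the Jacobian ideal J(f) in C{u,v,w} is {v^4, u^2, w}; counting standard monomials gives mu = 8. Corank 2; j^3 = u^3 is a perfect cube, so E-series; the 5-jet and mu = 8 give E_8.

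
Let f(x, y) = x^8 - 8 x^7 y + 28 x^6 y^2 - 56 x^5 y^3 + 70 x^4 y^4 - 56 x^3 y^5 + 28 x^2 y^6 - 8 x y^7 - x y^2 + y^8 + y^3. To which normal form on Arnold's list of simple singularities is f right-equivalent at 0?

The Hessian of f at 0 is [[0, 0], [0, 0]] with rank 0, so corank 2. A Groebner basis of the Jacobian ideal J(f) in C{x,y} is {x^7 - y^2/8, y^3, x*y - y^2}; counting standard monomials gives mu = 9. Corank 2; j^3 = -y^2*(x - y) has shape L^2 M (L != M), so D-series; mu = 9 gives D_9.

D_{9}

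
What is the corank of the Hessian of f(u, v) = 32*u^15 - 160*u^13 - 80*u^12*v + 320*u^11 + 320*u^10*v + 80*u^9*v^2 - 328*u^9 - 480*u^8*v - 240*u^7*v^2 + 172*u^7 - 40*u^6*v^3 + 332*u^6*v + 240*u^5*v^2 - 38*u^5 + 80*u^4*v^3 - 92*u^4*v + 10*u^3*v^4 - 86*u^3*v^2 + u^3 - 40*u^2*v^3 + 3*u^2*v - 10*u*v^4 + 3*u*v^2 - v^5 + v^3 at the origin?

2

The Hessian at 0 is [[0, 0], [0, 0]] of rank 0; hence corank 2.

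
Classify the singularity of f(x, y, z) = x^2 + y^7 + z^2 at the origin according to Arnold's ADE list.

A_6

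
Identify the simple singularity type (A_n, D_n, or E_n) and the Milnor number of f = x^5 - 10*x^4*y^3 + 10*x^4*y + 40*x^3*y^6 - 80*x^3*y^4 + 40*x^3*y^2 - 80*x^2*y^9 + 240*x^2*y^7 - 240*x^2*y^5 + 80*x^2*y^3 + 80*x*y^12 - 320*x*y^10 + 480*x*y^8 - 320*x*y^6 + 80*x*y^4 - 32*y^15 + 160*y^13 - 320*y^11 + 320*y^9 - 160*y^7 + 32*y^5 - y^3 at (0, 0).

Type E8, Milnor number mu = 8.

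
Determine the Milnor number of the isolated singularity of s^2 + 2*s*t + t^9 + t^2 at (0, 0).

The Hessian of f at 0 is [[2, 2], [2, 2]] with rank 1, so corank 1. A Groebner basis of the Jacobian ideal J(f) in C{s,t} is {t^8, s + t}; counting standard monomials gives mu = 8. Corank 1: A-series; mu = 8 gives A_8.

8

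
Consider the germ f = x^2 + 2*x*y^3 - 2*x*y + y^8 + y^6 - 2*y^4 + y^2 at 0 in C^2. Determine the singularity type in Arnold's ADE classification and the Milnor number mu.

The Hessian of f at 0 has rank 1. Corank 1: A-series; mu = 7 gives A_7.

Type A_{7}, Milnor number mu = 7.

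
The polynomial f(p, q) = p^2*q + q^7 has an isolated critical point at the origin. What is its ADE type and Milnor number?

Type D8, Milnor number mu = 8.

The Hessian of f at 0 has rank 0. Corank 2; j^3 = p^2*q has shape L^2 M (L != M), so D-series; mu = 8 gives D_8.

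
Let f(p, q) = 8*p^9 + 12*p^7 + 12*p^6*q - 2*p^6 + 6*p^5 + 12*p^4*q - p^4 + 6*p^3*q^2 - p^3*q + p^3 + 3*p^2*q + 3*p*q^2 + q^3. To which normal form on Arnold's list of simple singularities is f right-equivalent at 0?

E_7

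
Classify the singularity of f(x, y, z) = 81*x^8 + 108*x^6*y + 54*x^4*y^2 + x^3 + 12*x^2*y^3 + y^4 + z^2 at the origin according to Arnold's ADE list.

E6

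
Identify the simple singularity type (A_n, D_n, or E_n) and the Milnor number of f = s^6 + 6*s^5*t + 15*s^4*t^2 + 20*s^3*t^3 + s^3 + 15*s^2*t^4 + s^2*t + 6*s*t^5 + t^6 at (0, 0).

Type D_{7}, Milnor number mu = 7.

The Hessian of f at 0 is [[0, 0], [0, 0]] with rank 0, so corank 2. A Groebner basis of the Jacobian ideal J(f) in C{s,t} is {-s*t/6 + t^5, s*t^2, s^2 + s*t}; counting standard monomials gives mu = 7. Corank 2; j^3 = s^2*(s + t) has shape L^2 M (L != M), so D-series; mu = 7 gives D_7.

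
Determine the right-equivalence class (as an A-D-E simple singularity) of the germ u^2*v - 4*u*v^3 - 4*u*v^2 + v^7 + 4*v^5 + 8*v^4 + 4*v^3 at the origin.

The Hessian of f at 0 is [[0, 0], [0, 0]] with rank 0, so corank 2. A Groebner basis of the Jacobian ideal J(f) in C{u,v} is {u^2*v^2 - 2*u^2*v + 4*u^2/7 + 34*u*v^2/7 - 22*u*v/7 + 4*v^2, u^3 - 6*u^2*v + 8*u^2/7 + 68*u*v^2/7 - 44*u*v/7 + 8*v^2, -u*v/2 + v^3 + v^2}; counting standard monomials gives mu = 8. Corank 2; j^3 = v*(u - 2*v)^2 has shape L^2 M (L != M), so D-series; mu = 8 gives D_8.

D8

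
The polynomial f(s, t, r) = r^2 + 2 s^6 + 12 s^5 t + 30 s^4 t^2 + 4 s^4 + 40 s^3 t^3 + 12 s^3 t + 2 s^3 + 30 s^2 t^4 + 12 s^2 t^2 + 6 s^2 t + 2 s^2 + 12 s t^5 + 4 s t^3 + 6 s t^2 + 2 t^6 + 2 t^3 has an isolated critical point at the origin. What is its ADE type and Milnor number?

The Hessian of f at 0 has rank 2. Corank 1: A-series; mu = 2 gives A_2.

Type A2, Milnor number mu = 2.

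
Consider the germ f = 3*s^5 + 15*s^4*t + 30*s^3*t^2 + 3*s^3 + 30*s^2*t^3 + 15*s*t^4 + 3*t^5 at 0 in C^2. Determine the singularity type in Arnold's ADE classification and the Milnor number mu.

The Hessian of f at 0 has rank 0. Corank 2; j^3 = 3*s^3 is a perfect cube, so E-series; the 5-jet and mu = 8 give E_8.

Type E_8, Milnor number mu = 8.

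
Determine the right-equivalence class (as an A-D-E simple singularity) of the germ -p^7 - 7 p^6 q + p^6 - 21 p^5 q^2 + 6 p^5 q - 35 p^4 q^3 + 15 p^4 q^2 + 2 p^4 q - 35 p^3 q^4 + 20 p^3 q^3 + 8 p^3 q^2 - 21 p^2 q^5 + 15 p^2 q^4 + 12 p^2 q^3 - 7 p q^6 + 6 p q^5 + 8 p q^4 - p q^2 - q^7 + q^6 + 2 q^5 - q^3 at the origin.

The Hessian of f at 0 has rank 0. Corank 2; j^3 = -q^2*(p + q) has shape L^2 M (L != M), so D-series; mu = 7 gives D_7.

D7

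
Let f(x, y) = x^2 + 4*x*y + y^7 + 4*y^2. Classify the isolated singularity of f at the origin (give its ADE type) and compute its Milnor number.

The Hessian of f at 0 is [[2, 4], [4, 8]] with rank 1, so corank 1. A Groebner basis of the Jacobian ideal J(f) in C{x,y} is {y^6, x + 2*y}; counting standard monomials gives mu = 6. Corank 1: A-series; mu = 6 gives A_6.

Type A_6, Milnor number mu = 6.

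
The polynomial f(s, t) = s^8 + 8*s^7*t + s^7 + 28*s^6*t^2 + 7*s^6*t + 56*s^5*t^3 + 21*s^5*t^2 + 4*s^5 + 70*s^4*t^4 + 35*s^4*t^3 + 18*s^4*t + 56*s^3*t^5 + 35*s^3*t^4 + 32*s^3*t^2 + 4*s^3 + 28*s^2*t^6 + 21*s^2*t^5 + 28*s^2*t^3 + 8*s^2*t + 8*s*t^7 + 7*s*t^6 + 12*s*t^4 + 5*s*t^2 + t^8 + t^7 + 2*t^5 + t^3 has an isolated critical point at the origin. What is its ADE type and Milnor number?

Type D9, Milnor number mu = 9.

The Hessian of f at 0 is [[0, 0], [0, 0]] with rank 0, so corank 2. A Groebner basis of the Jacobian ideal J(f) in C{s,t} is {s^2*t^2 - 192*s^2*t - 40*s^2 - 192*s*t^2 - 36*s*t - 48*t^3 - 8*t^2, 320*s^2*t + 64*s^2 + s*t^3 + 320*s*t^2 + 56*s*t + 80*t^3 + 12*t^2, -512*s^2*t - 96*s^2 - 512*s*t^2 - 80*s*t + t^4 - 128*t^3 - 16*t^2, s^3 + 3*s^2*t/2 + 3*s*t^2/4 + t^3/8}; counting standard monomials gives mu = 9. Corank 2; j^3 = (s + t)*(2*s + t)^2 has shape L^2 M (L != M), so D-series; mu = 9 gives D_9.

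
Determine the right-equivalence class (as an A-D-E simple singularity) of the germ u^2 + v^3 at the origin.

The Hessian of f at 0 is [[2, 0], [0, 0]] with rank 1, so corank 1. A Groebner basis of the Jacobian ideal J(f) in C{u,v} is {v^2, u}; counting standard monomials gives mu = 2. Corank 1: A-series; mu = 2 gives A_2.

A2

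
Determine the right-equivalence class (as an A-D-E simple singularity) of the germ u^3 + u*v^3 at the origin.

E_7

The Hessian of f at 0 is [[0, 0], [0, 0]] with rank 0, so corank 2. A Groebner basis of the Jacobian ideal J(f) in C{u,v} is {u^3, u*v^2, 3*u^2 + v^3}; counting standard monomials gives mu = 7. Corank 2; j^3 = u^3 is a perfect cube, so E-series; the 4-jet and mu = 7 give E_7.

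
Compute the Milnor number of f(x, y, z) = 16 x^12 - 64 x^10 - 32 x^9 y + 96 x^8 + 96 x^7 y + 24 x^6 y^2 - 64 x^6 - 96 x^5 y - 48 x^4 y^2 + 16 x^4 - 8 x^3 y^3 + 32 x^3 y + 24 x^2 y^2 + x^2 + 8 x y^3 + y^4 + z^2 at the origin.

3

The Hessian of f at 0 has rank 2. Corank 1: A-series; mu = 3 gives A_3.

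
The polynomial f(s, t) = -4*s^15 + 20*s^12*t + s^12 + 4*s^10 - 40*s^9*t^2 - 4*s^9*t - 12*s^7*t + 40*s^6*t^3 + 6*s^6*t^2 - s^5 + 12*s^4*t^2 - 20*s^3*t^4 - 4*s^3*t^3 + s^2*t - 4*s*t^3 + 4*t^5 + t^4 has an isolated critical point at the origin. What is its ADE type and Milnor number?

Type D5, Milnor number mu = 5.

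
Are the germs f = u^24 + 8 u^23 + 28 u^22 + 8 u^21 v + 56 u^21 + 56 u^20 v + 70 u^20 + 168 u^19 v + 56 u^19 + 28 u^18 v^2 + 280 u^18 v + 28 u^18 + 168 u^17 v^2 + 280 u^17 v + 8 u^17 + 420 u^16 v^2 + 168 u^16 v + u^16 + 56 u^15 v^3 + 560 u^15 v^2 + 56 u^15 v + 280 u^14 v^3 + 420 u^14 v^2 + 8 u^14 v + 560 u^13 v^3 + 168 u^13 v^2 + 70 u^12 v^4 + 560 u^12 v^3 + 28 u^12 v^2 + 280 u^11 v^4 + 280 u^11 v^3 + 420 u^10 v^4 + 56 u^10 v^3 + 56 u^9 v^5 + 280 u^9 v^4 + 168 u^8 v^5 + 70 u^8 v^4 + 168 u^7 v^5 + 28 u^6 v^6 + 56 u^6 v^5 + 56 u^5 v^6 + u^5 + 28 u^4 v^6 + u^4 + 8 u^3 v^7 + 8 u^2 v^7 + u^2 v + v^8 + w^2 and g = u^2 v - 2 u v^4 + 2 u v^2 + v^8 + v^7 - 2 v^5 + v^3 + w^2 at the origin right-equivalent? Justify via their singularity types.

The Hessian of f at 0 has rank 1. Corank 2; j^3 = u^2*v has shape L^2 M (L != M), so D-series; mu = 9 gives D_9. The Hessian of g at 0 has rank 1. Corank 2; j^3 = v*(u + v)^2 has shape L^2 M (L != M), so D-series; mu = 9 gives D_9. Both have type D_9, hence right-equivalent.

Yes.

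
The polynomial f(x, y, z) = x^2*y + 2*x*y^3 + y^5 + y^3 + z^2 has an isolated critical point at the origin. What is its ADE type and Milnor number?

The Hessian of f at 0 has rank 1. Corank 2; j^3 = y*(x^2 + y^2) splits into three distinct lines over C (the quadratic factor has nonzero discriminant), so D_4.

Type D_4, Milnor number mu = 4.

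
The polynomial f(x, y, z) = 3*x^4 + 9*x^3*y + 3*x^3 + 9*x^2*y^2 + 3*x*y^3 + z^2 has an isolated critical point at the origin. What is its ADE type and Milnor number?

The Hessian of f at 0 has rank 1. Corank 2; j^3 = 3*x^3 is a perfect cube, so E-series; the 4-jet and mu = 7 give E_7.

Type E_7, Milnor number mu = 7.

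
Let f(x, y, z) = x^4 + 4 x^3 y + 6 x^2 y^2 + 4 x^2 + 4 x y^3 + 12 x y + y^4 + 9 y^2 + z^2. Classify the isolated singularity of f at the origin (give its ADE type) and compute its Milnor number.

Type A3, Milnor number mu = 3.

The Hessian of f at 0 has rank 2. Corank 1: A-series; mu = 3 gives A_3.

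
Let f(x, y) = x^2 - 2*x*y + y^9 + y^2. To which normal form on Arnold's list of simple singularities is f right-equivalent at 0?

The Hessian of f at 0 has rank 1. Corank 1: A-series; mu = 8 gives A_8.

A_{8}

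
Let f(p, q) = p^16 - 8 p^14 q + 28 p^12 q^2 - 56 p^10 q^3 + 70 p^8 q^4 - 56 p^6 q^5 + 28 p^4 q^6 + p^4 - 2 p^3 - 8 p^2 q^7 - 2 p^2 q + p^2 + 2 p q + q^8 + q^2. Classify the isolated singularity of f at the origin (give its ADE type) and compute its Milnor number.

The Hessian of f at 0 is [[2, 2], [2, 2]] with rank 1, so corank 1. A Groebner basis of the Jacobian ideal J(f) in C{p,q} is {p*q^3 + 6*p*q^2 + 5*p*q + p + 3*q^3 + 4*q^2 + q, -14*p*q^2 - 14*p*q - 3*p + q^4 - 6*q^3 - 11*q^2 - 3*q, p^2 - p - q}; counting standard monomials gives mu = 7. Corank 1: A-series; mu = 7 gives A_7.

Type A7, Milnor number mu = 7.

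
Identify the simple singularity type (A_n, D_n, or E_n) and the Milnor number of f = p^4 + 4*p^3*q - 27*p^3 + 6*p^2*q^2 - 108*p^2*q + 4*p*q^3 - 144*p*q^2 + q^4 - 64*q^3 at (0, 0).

The Hessian of f at 0 has rank 0. Corank 2; j^3 = -(3*p + 4*q)^3 is a perfect cube, so E-series; the 4-jet and mu = 6 give E_6.

Type E_6, Milnor number mu = 6.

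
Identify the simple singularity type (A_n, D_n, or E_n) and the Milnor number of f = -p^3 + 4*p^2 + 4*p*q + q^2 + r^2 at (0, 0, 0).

Type A2, Milnor number mu = 2.

The Hessian of f at 0 has rank 2. Corank 1: A-series; mu = 2 gives A_2.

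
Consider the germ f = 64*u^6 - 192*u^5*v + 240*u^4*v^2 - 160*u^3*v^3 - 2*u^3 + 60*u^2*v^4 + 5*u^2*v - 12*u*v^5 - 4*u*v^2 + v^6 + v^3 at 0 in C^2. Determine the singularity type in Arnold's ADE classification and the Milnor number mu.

The Hessian of f at 0 is [[0, 0], [0, 0]] with rank 0, so corank 2. A Groebner basis of the Jacobian ideal J(f) in C{u,v} is {u*v/12 + v^5 - v^2/12, u*v^2 - v^3, u^2 - 3*u*v/2 + v^2/2}; counting standard monomials gives mu = 7. Corank 2; j^3 = -(u - v)^2*(2*u - v) has shape L^2 M (L != M), so D-series; mu = 7 gives D_7.

Type D7, Milnor number mu = 7.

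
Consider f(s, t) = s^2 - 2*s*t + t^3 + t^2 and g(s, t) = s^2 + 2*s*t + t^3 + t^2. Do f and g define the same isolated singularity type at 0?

Yes.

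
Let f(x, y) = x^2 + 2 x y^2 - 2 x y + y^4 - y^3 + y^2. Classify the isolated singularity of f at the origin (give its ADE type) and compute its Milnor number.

Type A_{2}, Milnor number mu = 2.

The Hessian of f at 0 is [[2, -2], [-2, 2]] with rank 1, so corank 1. A Groebner basis of the Jacobian ideal J(f) in C{x,y} is {y^2, x - y}; counting standard monomials gives mu = 2. Corank 1: A-series; mu = 2 gives A_2.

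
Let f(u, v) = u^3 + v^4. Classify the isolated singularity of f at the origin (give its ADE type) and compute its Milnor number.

Type E_6, Milnor number mu = 6.

The Hessian of f at 0 has rank 0. Corank 2; j^3 = u^3 is a perfect cube, so E-series; the 4-jet and mu = 6 give E_6.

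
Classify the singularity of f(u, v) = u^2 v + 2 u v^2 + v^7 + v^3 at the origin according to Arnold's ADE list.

D8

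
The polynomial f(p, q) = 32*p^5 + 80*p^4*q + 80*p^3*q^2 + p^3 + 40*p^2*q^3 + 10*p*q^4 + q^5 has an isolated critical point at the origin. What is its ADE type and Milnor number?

Type E8, Milnor number mu = 8.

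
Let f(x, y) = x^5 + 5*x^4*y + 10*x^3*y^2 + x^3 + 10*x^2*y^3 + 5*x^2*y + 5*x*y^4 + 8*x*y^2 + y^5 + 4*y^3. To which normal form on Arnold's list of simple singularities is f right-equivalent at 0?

The Hessian of f at 0 is [[0, 0], [0, 0]] with rank 0, so corank 2. A Groebner basis of the Jacobian ideal J(f) in C{x,y} is {x*y/5 + y^4 + 2*y^2/5, x*y^2 + 2*y^3, x^2 + 3*x*y + 2*y^2}; counting standard monomials gives mu = 6. Corank 2; j^3 = (x + y)*(x + 2*y)^2 has shape L^2 M (L != M), so D-series; mu = 6 gives D_6.

D_6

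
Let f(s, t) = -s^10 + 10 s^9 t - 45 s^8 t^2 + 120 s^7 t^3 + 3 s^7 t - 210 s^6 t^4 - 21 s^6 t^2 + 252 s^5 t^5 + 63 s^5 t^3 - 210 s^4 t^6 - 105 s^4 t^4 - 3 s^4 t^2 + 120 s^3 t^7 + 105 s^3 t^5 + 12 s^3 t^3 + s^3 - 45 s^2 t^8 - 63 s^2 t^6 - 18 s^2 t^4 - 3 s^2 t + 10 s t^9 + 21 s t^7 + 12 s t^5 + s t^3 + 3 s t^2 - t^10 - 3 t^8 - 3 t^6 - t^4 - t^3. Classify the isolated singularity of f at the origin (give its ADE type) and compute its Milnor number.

Type E_7, Milnor number mu = 7.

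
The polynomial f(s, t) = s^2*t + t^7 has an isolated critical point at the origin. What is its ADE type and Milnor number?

The Hessian of f at 0 has rank 0. Corank 2; j^3 = s^2*t has shape L^2 M (L != M), so D-series; mu = 8 gives D_8.

Type D_{8}, Milnor number mu = 8.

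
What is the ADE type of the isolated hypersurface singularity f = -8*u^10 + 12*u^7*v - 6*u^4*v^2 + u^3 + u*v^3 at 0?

The Hessian of f at 0 is [[0, 0], [0, 0]] with rank 0, so corank 2. A Groebner basis of the Jacobian ideal J(f) in C{u,v} is {u^3, u*v^2, 3*u^2 + v^3}; counting standard monomials gives mu = 7. Corank 2; j^3 = u^3 is a perfect cube, so E-series; the 4-jet and mu = 7 give E_7.

E_7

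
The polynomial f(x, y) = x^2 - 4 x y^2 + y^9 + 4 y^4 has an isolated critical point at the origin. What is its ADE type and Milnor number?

Type A_{8}, Milnor number mu = 8.

The Hessian of f at 0 is [[2, 0], [0, 0]] with rank 1, so corank 1. A Groebner basis of the Jacobian ideal J(f) in C{x,y} is {x^4, -x/2 + y^2}; counting standard monomials gives mu = 8. Corank 1: A-series; mu = 8 gives A_8.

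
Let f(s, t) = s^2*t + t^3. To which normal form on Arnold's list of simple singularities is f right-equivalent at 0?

D4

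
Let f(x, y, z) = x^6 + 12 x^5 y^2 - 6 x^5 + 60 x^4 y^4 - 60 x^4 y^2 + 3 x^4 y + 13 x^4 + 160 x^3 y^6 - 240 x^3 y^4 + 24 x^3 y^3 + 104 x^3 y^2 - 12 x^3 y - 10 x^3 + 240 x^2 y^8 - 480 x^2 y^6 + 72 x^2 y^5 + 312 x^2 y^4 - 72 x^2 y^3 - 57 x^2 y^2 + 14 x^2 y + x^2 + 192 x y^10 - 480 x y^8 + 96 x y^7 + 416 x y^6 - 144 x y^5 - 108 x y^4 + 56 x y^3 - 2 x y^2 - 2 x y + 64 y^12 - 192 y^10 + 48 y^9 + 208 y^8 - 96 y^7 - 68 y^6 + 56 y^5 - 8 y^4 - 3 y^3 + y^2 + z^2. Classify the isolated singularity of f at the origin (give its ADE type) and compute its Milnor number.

Type A2, Milnor number mu = 2.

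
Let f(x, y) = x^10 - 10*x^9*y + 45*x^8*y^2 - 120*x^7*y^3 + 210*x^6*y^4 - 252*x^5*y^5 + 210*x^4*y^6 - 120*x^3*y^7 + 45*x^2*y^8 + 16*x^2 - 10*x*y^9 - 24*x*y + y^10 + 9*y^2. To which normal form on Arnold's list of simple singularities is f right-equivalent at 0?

A9

The Hessian of f at 0 has rank 1. Corank 1: A-series; mu = 9 gives A_9.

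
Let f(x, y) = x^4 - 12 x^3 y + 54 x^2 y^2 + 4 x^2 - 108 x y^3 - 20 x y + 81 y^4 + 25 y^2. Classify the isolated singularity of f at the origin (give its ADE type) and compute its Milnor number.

Type A_3, Milnor number mu = 3.

The Hessian of f at 0 has rank 1. Corank 1: A-series; mu = 3 gives A_3.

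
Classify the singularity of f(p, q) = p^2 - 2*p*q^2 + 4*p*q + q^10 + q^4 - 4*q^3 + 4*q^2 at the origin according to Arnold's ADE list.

A_9

The Hessian of f at 0 has rank 1. Corank 1: A-series; mu = 9 gives A_9.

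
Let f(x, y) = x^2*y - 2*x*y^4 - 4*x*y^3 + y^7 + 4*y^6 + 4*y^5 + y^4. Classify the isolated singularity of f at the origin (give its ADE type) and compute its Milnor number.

The Hessian of f at 0 is [[0, 0], [0, 0]] with rank 0, so corank 2. A Groebner basis of the Jacobian ideal J(f) in C{x,y} is {x*y^2, -x*y/2 + y^3, x^2 + 2*x*y}; counting standard monomials gives mu = 5. Corank 2; j^3 = x^2*y has shape L^2 M (L != M), so D-series; mu = 5 gives D_5.

Type D_5, Milnor number mu = 5.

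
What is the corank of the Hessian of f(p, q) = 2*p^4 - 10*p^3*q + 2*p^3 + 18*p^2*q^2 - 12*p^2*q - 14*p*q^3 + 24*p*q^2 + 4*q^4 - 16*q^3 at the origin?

Hessian at 0 has rank 0.

2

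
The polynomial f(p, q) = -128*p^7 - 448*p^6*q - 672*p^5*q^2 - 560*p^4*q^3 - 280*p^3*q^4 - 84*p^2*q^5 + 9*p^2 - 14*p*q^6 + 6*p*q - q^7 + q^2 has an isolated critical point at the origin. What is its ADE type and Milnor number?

The Hessian of f at 0 has rank 1. Corank 1: A-series; mu = 6 gives A_6.

Type A_6, Milnor number mu = 6.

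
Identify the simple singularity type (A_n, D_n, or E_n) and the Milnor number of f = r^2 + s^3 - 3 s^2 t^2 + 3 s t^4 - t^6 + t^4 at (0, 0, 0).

Type E_{6}, Milnor number mu = 6.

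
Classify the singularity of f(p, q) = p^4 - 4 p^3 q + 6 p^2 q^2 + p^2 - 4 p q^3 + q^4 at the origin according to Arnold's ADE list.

The Hessian of f at 0 is [[2, 0], [0, 0]] with rank 1, so corank 1. A Groebner basis of the Jacobian ideal J(f) in C{p,q} is {q^3, p}; counting standard monomials gives mu = 3. Corank 1: A-series; mu = 3 gives A_3.

A_3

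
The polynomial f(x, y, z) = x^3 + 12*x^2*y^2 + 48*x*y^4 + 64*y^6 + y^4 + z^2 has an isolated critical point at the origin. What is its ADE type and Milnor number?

Type E_6, Milnor number mu = 6.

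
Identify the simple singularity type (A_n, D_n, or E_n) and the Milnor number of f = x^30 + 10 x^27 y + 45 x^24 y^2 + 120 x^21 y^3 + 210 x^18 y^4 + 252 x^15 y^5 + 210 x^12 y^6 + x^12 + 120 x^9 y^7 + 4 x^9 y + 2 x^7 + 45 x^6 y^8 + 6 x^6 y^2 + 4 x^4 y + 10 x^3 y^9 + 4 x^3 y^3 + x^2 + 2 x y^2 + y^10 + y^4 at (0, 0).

Type A_{9}, Milnor number mu = 9.

The Hessian of f at 0 is [[2, 0], [0, 0]] with rank 1, so corank 1. A Groebner basis of the Jacobian ideal J(f) in C{x,y} is {x^4 - x*y/2 - y^3/2, x^3*y + x/2 + y^2/2, -x^2 + y^4, x^2 + x*y^2}; counting standard monomials gives mu = 9. Corank 1: A-series; mu = 9 gives A_9.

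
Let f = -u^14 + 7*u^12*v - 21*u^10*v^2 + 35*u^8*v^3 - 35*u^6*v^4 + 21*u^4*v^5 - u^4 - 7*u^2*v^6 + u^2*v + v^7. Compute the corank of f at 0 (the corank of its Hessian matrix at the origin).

Hessian at 0 has rank 0.

2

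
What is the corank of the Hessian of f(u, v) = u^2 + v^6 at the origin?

1

The Hessian at 0 is [[2, 0], [0, 0]] of rank 1; hence corank 1.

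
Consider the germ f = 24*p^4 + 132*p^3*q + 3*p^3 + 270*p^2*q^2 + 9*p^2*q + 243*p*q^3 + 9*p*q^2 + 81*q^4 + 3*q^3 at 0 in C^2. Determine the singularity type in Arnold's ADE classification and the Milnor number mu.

Type E_7, Milnor number mu = 7.

The Hessian of f at 0 has rank 0. Corank 2; j^3 = 3*(p + q)^3 is a perfect cube, so E-series; the 4-jet and mu = 7 give E_7.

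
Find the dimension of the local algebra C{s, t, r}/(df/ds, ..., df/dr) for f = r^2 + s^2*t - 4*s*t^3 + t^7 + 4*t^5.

The Hessian of f at 0 has rank 1. Corank 2; j^3 = s^2*t has shape L^2 M (L != M), so D-series; mu = 8 gives D_8.

8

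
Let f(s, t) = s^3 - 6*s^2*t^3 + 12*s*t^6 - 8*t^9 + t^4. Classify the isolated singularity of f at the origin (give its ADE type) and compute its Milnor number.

The Hessian of f at 0 is [[0, 0], [0, 0]] with rank 0, so corank 2. A Groebner basis of the Jacobian ideal J(f) in C{s,t} is {t^3, s^2}; counting standard monomials gives mu = 6. Corank 2; j^3 = s^3 is a perfect cube, so E-series; the 4-jet and mu = 6 give E_6.

Type E_6, Milnor number mu = 6.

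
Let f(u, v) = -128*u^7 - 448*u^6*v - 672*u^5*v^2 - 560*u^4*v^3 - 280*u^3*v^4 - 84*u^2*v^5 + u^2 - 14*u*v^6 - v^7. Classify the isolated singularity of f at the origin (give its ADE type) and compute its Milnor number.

Type A_{6}, Milnor number mu = 6.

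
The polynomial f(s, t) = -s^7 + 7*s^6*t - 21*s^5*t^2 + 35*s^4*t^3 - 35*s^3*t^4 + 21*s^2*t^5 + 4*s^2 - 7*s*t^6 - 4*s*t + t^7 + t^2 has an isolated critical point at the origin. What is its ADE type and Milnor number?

The Hessian of f at 0 has rank 1. Corank 1: A-series; mu = 6 gives A_6.

Type A_6, Milnor number mu = 6.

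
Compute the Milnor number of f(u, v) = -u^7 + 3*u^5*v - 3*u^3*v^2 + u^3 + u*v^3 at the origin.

7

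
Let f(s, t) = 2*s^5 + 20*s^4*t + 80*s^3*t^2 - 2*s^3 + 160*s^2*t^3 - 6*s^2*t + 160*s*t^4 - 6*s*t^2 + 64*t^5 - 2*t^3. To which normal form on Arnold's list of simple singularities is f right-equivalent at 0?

E_8

The Hessian of f at 0 is [[0, 0], [0, 0]] with rank 0, so corank 2. A Groebner basis of the Jacobian ideal J(f) in C{s,t} is {t^5, s*t^3 + 5*t^4/4, s^2 + 2*s*t + t^2}; counting standard monomials gives mu = 8. Corank 2; j^3 = -2*(s + t)^3 is a perfect cube, so E-series; the 5-jet and mu = 8 give E_8.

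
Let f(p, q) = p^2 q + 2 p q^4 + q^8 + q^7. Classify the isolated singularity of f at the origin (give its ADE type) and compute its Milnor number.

Type D9, Milnor number mu = 9.

The Hessian of f at 0 has rank 0. Corank 2; j^3 = p^2*q has shape L^2 M (L != M), so D-series; mu = 9 gives D_9.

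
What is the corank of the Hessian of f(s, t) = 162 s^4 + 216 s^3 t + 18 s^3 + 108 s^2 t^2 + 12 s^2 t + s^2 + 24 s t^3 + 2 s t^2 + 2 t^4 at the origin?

1

Hessian at 0 has rank 1.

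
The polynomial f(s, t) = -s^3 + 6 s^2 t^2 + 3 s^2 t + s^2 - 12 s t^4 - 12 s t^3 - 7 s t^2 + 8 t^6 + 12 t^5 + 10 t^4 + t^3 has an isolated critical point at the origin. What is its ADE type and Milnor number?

The Hessian of f at 0 is [[2, 0], [0, 0]] with rank 1, so corank 1. A Groebner basis of the Jacobian ideal J(f) in C{s,t} is {t^2, s}; counting standard monomials gives mu = 2. Corank 1: A-series; mu = 2 gives A_2.

Type A_2, Milnor number mu = 2.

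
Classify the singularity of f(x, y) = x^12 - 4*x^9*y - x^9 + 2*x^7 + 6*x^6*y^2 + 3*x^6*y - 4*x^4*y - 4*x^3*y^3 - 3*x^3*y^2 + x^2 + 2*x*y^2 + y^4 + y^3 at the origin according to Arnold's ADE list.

A_2

The Hessian of f at 0 is [[2, 0], [0, 0]] with rank 1, so corank 1. A Groebner basis of the Jacobian ideal J(f) in C{x,y} is {y^2, x}; counting standard monomials gives mu = 2. Corank 1: A-series; mu = 2 gives A_2.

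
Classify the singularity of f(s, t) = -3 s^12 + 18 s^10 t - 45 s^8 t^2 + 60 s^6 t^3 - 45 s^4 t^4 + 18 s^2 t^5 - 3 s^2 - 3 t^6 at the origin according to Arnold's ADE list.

A5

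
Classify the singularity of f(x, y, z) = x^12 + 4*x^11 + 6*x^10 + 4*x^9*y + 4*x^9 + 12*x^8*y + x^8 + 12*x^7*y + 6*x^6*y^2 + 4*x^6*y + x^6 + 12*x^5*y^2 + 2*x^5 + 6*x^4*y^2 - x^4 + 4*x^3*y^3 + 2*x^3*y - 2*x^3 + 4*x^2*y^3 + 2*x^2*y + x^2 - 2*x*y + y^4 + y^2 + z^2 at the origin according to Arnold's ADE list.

The Hessian of f at 0 is [[2, -2, 0], [-2, 2, 0], [0, 0, 2]] with rank 2, so corank 1. A Groebner basis of the Jacobian ideal J(f) in C{x,y,z} is {x^2 - x + y, x*y - x + y, -x + y^2 + y, z}; counting standard monomials gives mu = 3. Corank 1: A-series; mu = 3 gives A_3.

A_3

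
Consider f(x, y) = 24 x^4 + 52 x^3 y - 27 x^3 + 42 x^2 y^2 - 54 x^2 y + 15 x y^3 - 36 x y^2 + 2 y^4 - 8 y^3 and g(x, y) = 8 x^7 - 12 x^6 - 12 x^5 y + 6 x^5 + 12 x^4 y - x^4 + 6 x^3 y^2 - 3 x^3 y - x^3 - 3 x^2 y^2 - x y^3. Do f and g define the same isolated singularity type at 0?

Yes.

The Hessian of f at 0 has rank 0. Corank 2; j^3 = -(3*x + 2*y)^3 is a perfect cube, so E-series; the 4-jet and mu = 7 give E_7. The Hessian of g at 0 has rank 0. Corank 2; j^3 = -x^3 is a perfect cube, so E-series; the 4-jet and mu = 7 give E_7. Both have type E_7, hence right-equivalent.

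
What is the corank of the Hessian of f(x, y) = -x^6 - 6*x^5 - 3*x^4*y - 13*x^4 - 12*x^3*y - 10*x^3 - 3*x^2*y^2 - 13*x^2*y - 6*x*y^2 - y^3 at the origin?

Hessian at 0 has rank 0.

2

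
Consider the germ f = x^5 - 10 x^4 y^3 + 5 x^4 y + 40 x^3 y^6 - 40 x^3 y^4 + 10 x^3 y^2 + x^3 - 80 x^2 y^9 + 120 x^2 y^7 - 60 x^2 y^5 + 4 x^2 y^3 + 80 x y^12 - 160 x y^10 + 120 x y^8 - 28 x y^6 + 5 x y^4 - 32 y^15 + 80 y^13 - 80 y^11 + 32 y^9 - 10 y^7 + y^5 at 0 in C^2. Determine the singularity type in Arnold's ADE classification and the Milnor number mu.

Type E8, Milnor number mu = 8.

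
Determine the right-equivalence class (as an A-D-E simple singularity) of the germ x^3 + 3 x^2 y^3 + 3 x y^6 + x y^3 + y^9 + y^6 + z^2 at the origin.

E_7

The Hessian of f at 0 has rank 1. Corank 2; j^3 = x^3 is a perfect cube, so E-series; the 4-jet and mu = 7 give E_7.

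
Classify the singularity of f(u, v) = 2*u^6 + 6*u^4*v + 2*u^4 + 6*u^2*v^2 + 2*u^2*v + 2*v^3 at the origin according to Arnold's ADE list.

D_{4}

The Hessian of f at 0 is [[0, 0], [0, 0]] with rank 0, so corank 2. A Groebner basis of the Jacobian ideal J(f) in C{u,v} is {v^3, u^2 + 3*v^2, u*v}; counting standard monomials gives mu = 4. Corank 2; j^3 = 2*v*(u^2 + v^2) splits into three distinct lines over C (the quadratic factor has nonzero discriminant), so D_4.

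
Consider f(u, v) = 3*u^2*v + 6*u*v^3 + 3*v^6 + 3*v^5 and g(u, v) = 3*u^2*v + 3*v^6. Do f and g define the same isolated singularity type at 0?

Yes.

The Hessian of f at 0 is [[0, 0], [0, 0]] with rank 0, so corank 2. A Groebner basis of the Jacobian ideal J(f) in C{u,v} is {u^3, u^2*v + u^2/6 + u*v^2/6, u*v + v^3}; counting standard monomials gives mu = 7. Corank 2; j^3 = 3*u^2*v has shape L^2 M (L != M), so D-series; mu = 7 gives D_7. The Hessian of g at 0 is [[0, 0], [0, 0]] with rank 0, so corank 2. A Groebner basis of the Jacobian ideal J(g) in C{u,v} is {u^2/6 + v^5, u^3, u*v}; counting standard monomials gives mu = 7. Corank 2; j^3 = 3*u^2*v has shape L^2 M (L != M), so D-series; mu = 7 gives D_7. Both have type D_7, hence right-equivalent.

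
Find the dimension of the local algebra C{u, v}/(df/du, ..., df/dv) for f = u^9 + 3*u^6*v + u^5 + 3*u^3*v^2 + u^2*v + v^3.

The Hessian of f at 0 is [[0, 0], [0, 0]] with rank 0, so corank 2. A Groebner basis of the Jacobian ideal J(f) in C{u,v} is {v^3, u^2 + 3*v^2, u*v}; counting standard monomials gives mu = 4. Corank 2; j^3 = v*(u^2 + v^2) splits into three distinct lines over C (the quadratic factor has nonzero discriminant), so D_4.

4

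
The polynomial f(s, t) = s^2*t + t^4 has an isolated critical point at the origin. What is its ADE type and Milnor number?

Type D_{5}, Milnor number mu = 5.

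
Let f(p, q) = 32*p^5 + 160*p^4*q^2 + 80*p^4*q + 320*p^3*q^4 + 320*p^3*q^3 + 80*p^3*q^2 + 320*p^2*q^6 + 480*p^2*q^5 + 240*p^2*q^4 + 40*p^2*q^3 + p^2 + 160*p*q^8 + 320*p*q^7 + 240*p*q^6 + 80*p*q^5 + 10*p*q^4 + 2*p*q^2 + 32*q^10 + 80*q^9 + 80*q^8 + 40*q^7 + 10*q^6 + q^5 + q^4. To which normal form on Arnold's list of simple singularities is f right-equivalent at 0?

A4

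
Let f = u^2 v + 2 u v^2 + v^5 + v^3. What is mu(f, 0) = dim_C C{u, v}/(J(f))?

6

The Hessian of f at 0 is [[0, 0], [0, 0]] with rank 0, so corank 2. A Groebner basis of the Jacobian ideal J(f) in C{u,v} is {u^2/5 + v^4 - v^2/5, u^3 + v^3, u*v + v^2}; counting standard monomials gives mu = 6. Corank 2; j^3 = v*(u + v)^2 has shape L^2 M (L != M), so D-series; mu = 6 gives D_6.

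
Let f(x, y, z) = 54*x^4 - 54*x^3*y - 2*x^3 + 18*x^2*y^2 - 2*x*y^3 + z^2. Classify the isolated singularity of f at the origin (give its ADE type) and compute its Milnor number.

The Hessian of f at 0 has rank 1. Corank 2; j^3 = -2*x^3 is a perfect cube, so E-series; the 4-jet and mu = 7 give E_7.

Type E_{7}, Milnor number mu = 7.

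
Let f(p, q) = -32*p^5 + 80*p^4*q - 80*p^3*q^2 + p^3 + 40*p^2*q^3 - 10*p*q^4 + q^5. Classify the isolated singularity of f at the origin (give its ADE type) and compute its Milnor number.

Type E_{8}, Milnor number mu = 8.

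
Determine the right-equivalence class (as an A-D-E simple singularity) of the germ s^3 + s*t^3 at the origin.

The Hessian of f at 0 is [[0, 0], [0, 0]] with rank 0, so corank 2. A Groebner basis of the Jacobian ideal J(f) in C{s,t} is {s^3, s*t^2, 3*s^2 + t^3}; counting standard monomials gives mu = 7. Corank 2; j^3 = s^3 is a perfect cube, so E-series; the 4-jet and mu = 7 give E_7.

E_7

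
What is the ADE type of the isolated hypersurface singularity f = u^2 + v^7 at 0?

The Hessian of f at 0 has rank 1. Corank 1: A-series; mu = 6 gives A_6.

A6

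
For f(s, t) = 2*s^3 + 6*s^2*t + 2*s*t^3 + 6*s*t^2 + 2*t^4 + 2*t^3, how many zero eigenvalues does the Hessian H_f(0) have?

2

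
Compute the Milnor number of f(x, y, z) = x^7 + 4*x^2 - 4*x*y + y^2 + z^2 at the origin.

6

The Hessian of f at 0 has rank 2. Corank 1: A-series; mu = 6 gives A_6.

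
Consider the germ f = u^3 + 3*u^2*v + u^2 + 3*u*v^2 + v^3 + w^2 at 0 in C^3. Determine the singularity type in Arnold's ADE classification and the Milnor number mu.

Type A_{2}, Milnor number mu = 2.

The Hessian of f at 0 has rank 2. Corank 1: A-series; mu = 2 gives A_2.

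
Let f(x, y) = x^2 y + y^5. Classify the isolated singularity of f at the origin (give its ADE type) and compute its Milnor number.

Type D6, Milnor number mu = 6.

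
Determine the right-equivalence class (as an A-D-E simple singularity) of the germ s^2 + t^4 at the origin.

A_{3}

The Hessian of f at 0 has rank 1. Corank 1: A-series; mu = 3 gives A_3.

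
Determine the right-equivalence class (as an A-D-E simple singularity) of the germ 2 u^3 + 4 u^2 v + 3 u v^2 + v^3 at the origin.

D_4

The Hessian of f at 0 is [[0, 0], [0, 0]] with rank 0, so corank 2. A Groebner basis of the Jacobian ideal J(f) in C{u,v} is {v^3, u^2 - 3*v^2/2, u*v + 3*v^2/2}; counting standard monomials gives mu = 4. Corank 2; j^3 = (u + v)*(2*u^2 + 2*u*v + v^2) splits into three distinct lines over C (the quadratic factor has nonzero discriminant), so D_4.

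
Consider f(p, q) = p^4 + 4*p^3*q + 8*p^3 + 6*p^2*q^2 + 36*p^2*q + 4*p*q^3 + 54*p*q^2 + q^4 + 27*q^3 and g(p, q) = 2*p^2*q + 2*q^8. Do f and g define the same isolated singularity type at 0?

No.

The Hessian of f at 0 has rank 0. Corank 2; j^3 = (2*p + 3*q)^3 is a perfect cube, so E-series; the 4-jet and mu = 6 give E_6. The Hessian of g at 0 has rank 0. Corank 2; j^3 = 2*p^2*q has shape L^2 M (L != M), so D-series; mu = 9 gives D_9. f is E_6 but g is D_9, hence not right-equivalent.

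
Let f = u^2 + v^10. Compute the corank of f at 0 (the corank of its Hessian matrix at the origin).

1

Hessian at 0 has rank 1.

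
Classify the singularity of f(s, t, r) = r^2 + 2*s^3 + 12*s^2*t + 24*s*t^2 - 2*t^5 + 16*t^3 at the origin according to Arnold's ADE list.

The Hessian of f at 0 has rank 1. Corank 2; j^3 = 2*(s + 2*t)^3 is a perfect cube, so E-series; the 5-jet and mu = 8 give E_8.

E_8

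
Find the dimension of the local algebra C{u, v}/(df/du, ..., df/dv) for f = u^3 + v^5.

8

The Hessian of f at 0 is [[0, 0], [0, 0]] with rank 0, so corank 2. A Groebner basis of the Jacobian ideal J(f) in C{u,v} is {v^4, u^2}; counting standard monomials gives mu = 8. Corank 2; j^3 = u^3 is a perfect cube, so E-series; the 5-jet and mu = 8 give E_8.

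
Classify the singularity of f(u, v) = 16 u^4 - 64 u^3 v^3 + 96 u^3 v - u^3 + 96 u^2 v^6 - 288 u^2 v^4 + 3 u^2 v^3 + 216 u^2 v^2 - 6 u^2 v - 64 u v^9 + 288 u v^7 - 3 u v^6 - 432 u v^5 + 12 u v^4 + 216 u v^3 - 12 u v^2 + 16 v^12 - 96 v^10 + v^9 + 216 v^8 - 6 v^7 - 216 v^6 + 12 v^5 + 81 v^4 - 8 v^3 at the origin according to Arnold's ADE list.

E6

The Hessian of f at 0 has rank 0. Corank 2; j^3 = -(u + 2*v)^3 is a perfect cube, so E-series; the 4-jet and mu = 6 give E_6.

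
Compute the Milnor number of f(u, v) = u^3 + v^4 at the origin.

6

The Hessian of f at 0 has rank 0. Corank 2; j^3 = u^3 is a perfect cube, so E-series; the 4-jet and mu = 6 give E_6.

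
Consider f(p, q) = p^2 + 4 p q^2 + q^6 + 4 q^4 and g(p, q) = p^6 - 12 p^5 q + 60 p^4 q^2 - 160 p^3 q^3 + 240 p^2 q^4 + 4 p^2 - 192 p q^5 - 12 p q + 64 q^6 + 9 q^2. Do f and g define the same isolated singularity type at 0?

The Hessian of f at 0 is [[2, 0], [0, 0]] with rank 1, so corank 1. A Groebner basis of the Jacobian ideal J(f) in C{p,q} is {p^3, p^2*q, p/2 + q^2}; counting standard monomials gives mu = 5. Corank 1: A-series; mu = 5 gives A_5. The Hessian of g at 0 is [[8, -12], [-12, 18]] with rank 1, so corank 1. A Groebner basis of the Jacobian ideal J(g) in C{p,q} is {q^5, p - 3*q/2}; counting standard monomials gives mu = 5. Corank 1: A-series; mu = 5 gives A_5. Both have type A_5, hence right-equivalent.

Yes.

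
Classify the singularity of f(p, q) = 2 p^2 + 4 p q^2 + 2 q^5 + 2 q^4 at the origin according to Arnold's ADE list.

A_4

The Hessian of f at 0 has rank 1. Corank 1: A-series; mu = 4 gives A_4.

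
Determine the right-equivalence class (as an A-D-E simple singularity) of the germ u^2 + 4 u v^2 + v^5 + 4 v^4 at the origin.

A_4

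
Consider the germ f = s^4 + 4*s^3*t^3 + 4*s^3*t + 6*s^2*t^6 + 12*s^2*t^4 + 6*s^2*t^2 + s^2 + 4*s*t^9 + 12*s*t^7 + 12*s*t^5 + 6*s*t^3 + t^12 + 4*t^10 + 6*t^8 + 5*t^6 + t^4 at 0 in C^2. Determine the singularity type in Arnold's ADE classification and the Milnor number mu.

Type A_{3}, Milnor number mu = 3.

The Hessian of f at 0 has rank 1. Corank 1: A-series; mu = 3 gives A_3.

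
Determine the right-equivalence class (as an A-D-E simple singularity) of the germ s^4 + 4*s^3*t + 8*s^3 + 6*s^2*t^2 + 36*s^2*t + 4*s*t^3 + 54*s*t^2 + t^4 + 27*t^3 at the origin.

E6

The Hessian of f at 0 has rank 0. Corank 2; j^3 = (2*s + 3*t)^3 is a perfect cube, so E-series; the 4-jet and mu = 6 give E_6.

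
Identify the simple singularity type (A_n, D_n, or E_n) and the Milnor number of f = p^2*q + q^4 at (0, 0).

Type D_5, Milnor number mu = 5.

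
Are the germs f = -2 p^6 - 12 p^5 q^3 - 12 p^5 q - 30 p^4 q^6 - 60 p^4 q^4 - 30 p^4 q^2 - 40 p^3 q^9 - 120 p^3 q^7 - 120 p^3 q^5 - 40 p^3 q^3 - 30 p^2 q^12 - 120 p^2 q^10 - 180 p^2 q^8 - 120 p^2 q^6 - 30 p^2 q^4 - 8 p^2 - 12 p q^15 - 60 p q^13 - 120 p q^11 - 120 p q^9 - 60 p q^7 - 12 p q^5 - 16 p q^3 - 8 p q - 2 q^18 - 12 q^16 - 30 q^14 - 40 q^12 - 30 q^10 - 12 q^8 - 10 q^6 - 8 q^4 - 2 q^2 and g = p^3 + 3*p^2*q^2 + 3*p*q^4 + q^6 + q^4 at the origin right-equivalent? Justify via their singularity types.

No.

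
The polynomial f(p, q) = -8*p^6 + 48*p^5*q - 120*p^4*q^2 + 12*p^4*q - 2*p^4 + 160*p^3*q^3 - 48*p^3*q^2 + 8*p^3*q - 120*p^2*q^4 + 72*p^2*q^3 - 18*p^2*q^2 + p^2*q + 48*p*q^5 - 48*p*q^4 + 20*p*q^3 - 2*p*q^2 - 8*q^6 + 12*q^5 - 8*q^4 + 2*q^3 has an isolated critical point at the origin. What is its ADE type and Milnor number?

Type D_4, Milnor number mu = 4.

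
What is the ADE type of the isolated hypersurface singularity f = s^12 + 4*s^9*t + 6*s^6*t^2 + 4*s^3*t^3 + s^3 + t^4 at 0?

E6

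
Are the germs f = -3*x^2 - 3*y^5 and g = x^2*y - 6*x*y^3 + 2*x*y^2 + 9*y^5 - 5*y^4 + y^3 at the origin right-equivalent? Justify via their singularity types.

No.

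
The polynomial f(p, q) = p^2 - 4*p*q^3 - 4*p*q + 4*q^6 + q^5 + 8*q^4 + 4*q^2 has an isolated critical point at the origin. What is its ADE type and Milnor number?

Type A_{4}, Milnor number mu = 4.

The Hessian of f at 0 is [[2, -4], [-4, 8]] with rank 1, so corank 1. A Groebner basis of the Jacobian ideal J(f) in C{p,q} is {-p/2 + q^3 + q, p^2 - 4*q^2, p*q - 2*q^2}; counting standard monomials gives mu = 4. Corank 1: A-series; mu = 4 gives A_4.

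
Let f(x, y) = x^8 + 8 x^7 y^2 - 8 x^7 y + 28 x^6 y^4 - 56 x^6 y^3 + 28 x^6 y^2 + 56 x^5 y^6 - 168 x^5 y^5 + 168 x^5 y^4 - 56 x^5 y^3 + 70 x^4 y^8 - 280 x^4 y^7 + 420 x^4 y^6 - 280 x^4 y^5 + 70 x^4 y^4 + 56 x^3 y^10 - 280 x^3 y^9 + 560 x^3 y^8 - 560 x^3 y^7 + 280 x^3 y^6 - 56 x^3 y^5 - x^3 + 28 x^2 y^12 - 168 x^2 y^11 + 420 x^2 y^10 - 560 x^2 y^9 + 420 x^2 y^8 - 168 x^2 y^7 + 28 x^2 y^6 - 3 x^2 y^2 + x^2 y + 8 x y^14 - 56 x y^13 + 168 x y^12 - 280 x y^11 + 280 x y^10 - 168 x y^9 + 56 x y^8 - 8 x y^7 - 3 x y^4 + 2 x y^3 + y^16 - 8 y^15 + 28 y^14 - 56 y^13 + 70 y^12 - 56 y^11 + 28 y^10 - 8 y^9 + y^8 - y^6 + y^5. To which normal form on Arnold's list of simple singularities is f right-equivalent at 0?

D_9

The Hessian of f at 0 has rank 0. Corank 2; j^3 = -x^2*(x - y) has shape L^2 M (L != M), so D-series; mu = 9 gives D_9.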